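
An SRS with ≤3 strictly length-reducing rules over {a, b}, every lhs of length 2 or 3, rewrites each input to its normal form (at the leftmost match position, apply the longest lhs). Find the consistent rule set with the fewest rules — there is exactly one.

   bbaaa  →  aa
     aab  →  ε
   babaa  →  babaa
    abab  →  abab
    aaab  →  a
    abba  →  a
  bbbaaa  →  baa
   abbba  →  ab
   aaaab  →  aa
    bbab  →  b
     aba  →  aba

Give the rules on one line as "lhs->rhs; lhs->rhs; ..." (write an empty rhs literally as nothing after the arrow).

aab->; bba->

  | bbaaa => aa
  | aab => ε
  | babaa
  | abab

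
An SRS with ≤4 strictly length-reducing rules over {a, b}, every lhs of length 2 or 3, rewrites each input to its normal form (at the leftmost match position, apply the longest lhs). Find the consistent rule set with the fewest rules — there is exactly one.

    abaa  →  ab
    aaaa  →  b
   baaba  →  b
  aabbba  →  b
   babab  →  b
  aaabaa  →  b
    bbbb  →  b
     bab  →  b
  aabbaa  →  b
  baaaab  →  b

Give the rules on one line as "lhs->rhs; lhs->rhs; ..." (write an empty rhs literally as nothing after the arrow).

aa->b; ba->b; bb->b

  | abaa => aba => ab
  | aaaa => baa => ba => b
  | baaba => baba => bba => ba => b
  | aabbba => bbbba => bbba => bba => ba => b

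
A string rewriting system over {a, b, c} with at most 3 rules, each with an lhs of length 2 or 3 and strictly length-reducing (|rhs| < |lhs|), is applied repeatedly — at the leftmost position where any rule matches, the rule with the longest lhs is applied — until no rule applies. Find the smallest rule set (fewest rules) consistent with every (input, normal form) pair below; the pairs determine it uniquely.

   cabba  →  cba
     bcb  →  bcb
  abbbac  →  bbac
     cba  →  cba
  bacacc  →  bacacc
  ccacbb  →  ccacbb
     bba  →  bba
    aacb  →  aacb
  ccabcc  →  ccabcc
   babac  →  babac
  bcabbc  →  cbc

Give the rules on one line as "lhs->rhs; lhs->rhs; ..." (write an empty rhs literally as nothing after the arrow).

  | cabba => cba
  | bcb
  | abbbac => bbac
  | cba

abb->b; bca->ca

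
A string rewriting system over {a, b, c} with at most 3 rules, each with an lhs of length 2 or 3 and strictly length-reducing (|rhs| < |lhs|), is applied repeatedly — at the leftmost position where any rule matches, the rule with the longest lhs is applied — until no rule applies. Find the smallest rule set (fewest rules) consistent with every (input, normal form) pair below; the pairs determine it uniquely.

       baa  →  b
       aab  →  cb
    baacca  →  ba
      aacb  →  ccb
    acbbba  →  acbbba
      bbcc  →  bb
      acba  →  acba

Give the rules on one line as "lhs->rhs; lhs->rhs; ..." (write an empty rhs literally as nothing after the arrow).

aa->c; bc->b

  | baa => bc => b
  | aab => cb
  | baacca => bccca => bcca => bca => ba
  | aacb => ccb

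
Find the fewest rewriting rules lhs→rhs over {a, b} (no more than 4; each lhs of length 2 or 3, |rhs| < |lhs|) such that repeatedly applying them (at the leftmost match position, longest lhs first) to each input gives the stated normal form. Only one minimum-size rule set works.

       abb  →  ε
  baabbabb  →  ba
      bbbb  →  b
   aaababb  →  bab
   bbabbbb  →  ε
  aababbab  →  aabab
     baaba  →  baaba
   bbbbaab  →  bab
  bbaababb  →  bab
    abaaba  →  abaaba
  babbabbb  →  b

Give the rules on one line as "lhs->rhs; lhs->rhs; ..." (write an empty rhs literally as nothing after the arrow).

  | abb => ε
  | baabbabb => baabb => ba
  | bbbb => bbb => bb => b
  | aaababb => bababb => bab

aaa->ba; abb->; bb->b; bba->aa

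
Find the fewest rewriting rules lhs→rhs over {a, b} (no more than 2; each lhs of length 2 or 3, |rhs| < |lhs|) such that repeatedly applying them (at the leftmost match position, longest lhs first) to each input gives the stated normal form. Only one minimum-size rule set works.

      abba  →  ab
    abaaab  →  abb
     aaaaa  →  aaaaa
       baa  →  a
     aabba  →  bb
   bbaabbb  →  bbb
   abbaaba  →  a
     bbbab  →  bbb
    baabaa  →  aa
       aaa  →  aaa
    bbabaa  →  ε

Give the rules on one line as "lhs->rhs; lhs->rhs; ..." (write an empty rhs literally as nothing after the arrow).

aab->bb; ba->

  | abba => ab
  | abaaab => aaab => abb
  | aaaaa
  | baa => a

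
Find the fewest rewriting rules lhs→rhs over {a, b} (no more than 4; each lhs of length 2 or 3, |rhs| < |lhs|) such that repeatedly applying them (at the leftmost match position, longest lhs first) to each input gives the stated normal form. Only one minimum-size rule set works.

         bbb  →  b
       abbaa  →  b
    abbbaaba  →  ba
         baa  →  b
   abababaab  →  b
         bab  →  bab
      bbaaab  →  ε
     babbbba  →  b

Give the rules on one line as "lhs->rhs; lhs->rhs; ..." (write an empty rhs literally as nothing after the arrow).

  | bbb => b
  | abbaa => aaa => b
  | abbbaaba => abaaba => aaba => ba
  | baa => b

aa->; aaa->b; aba->a; bb->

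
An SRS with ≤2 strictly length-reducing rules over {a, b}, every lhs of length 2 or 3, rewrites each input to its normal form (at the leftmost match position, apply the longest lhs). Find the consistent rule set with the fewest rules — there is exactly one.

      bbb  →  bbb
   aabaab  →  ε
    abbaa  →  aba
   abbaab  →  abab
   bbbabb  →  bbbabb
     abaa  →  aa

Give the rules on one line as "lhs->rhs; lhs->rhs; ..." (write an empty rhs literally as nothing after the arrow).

  | bbb
  | aabaab => aab => ε
  | abbaa => aba
  | abbaab => abab

aab->; baa->a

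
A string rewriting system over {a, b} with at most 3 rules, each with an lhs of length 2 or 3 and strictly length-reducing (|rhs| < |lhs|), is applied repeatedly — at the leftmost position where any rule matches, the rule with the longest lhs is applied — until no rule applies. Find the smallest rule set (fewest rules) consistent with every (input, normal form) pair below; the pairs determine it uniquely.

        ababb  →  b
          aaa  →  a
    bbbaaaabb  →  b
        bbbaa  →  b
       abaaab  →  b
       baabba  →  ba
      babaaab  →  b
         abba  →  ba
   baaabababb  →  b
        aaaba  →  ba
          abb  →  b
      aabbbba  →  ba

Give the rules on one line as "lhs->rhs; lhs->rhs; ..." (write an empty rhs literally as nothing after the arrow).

  | ababb => babb => bbb => bb => b
  | aaa => a
  | bbbaaaabb => bbaaaabb => baaaabb => baabb => bbb => bb => b
  | bbbaa => bbaa => baa => b

aa->; ab->b; bb->b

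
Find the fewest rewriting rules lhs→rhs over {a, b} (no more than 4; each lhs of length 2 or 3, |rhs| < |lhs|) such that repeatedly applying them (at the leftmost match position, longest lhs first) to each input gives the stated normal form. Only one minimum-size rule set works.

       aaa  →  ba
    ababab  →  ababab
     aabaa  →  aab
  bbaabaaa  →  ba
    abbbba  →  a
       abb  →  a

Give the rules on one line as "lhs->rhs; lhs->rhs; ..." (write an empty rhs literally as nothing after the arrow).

  | aaa => ba
  | ababab
  | aabaa => aab
  | bbaabaaa => bbabaaa => bbbaaa => baaa => ba

aaa->ba; baa->b; bb->; bba->bb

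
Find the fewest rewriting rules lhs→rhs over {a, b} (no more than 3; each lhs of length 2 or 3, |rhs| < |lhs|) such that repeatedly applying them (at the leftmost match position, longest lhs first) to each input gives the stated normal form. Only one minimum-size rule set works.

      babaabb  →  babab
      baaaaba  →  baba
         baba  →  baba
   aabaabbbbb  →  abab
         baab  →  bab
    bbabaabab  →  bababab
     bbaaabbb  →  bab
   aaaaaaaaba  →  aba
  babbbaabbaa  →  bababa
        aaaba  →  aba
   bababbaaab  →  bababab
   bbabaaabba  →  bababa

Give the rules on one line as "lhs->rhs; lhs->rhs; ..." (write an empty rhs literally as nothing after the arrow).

  | babaabb => bababb => babab
  | baaaaba => baaaba => baaba => baba
  | baba
  | aabaabbbbb => abaabbbbb => ababbbbb => ababbbb => ababbb => ababb => abab

aa->a; bb->b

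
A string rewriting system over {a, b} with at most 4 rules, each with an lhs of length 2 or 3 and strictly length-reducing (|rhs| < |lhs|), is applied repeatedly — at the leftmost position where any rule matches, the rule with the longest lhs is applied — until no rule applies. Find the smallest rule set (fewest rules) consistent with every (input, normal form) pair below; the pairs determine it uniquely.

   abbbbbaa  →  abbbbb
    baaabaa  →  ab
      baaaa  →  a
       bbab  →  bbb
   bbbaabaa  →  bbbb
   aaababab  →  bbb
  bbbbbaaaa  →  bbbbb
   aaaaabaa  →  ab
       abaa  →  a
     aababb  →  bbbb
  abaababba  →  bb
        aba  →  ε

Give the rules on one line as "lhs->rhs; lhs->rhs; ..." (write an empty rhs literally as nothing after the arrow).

  | abbbbbaa => abbbbba => abbbbb
  | baaabaa => ababaa => baa => ab
  | baaaa => abaa => a
  | bbab => bbb

aa->b; aba->; baa->ab; bba->bb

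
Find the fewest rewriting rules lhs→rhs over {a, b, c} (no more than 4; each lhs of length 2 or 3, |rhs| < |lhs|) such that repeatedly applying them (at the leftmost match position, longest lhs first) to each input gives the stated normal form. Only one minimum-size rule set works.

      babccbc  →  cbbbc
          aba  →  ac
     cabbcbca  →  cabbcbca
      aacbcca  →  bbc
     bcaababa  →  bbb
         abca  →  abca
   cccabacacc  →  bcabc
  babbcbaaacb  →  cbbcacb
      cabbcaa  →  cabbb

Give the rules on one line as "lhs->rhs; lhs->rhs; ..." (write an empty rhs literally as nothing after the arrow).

aa->c; ba->c; cc->b

  | babccbc => cbccbc => cbbbc
  | aba => ac
  | cabbcbca
  | aacbcca => ccbcca => bbcca => bbba => bbc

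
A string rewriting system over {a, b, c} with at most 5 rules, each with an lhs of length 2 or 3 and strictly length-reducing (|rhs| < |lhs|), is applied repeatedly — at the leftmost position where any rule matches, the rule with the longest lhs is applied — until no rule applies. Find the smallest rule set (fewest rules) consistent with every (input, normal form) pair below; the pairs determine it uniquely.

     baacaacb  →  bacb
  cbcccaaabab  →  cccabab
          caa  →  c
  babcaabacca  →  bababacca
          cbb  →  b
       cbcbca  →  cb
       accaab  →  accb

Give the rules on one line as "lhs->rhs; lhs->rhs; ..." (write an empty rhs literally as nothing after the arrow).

  | baacaacb => bcaacb => bacb
  | cbcccaaabab => cccaaabab => cccabab
  | caa => c
  | babcaabacca => bababacca

aa->; bc->; bca->b; cbb->b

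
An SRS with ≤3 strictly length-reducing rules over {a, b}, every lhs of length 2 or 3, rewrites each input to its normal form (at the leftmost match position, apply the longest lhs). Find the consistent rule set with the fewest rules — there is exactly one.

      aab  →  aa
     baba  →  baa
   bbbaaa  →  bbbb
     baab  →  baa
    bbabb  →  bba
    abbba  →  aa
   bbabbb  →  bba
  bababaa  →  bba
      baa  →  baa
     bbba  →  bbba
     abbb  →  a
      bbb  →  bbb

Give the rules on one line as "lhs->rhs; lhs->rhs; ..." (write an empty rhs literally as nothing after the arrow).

aaa->b; ab->a

  | aab => aa
  | baba => baa
  | bbbaaa => bbbb
  | baab => baa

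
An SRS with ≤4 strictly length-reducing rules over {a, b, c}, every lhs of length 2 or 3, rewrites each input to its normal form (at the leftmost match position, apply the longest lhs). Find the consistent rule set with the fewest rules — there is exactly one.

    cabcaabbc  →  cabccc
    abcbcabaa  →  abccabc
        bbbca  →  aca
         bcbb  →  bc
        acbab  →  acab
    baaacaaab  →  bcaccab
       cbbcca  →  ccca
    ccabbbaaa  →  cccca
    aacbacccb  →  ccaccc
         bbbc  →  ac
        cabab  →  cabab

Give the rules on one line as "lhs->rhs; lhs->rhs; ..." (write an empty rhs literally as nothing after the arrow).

aa->c; bbb->a; cb->c

  | cabcaabbc => cabccbbc => cabccbc => cabccc
  | abcbcabaa => abccabaa => abccabc
  | bbbca => aca
  | bcbb => bcb => bc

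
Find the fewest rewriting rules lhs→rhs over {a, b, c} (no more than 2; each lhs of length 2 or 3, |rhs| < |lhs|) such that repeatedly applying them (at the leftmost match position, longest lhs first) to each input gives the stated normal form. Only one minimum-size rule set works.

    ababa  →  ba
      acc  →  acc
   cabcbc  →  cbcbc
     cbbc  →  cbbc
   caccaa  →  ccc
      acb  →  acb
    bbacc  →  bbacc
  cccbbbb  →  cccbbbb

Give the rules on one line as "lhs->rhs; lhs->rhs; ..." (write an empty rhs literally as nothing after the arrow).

  | ababa => ba
  | acc
  | cabcbc => cbcbc
  | cbbc

aba->; ca->c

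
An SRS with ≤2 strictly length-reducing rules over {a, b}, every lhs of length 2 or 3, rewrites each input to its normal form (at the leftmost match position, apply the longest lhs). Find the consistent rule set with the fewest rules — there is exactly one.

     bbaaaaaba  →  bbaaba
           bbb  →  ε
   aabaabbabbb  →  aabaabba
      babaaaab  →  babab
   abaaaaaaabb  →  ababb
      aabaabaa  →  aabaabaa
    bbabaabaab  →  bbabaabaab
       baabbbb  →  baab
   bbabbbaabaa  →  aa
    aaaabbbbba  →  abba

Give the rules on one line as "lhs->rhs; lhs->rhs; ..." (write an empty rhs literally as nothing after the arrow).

  | bbaaaaaba => bbaaba
  | bbb => ε
  | aabaabbabbb => aabaabba
  | babaaaab => babab

aaa->; bbb->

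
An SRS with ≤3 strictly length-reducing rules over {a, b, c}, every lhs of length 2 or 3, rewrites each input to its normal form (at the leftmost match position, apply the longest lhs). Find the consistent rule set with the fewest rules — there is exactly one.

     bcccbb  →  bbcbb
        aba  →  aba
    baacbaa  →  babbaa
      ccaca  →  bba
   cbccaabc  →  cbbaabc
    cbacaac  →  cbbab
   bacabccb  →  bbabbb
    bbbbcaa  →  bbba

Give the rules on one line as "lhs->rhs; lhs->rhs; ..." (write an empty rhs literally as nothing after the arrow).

ac->b; bca->; cc->b

  | bcccbb => bbcbb
  | aba
  | baacbaa => babbaa
  | ccaca => baca => bba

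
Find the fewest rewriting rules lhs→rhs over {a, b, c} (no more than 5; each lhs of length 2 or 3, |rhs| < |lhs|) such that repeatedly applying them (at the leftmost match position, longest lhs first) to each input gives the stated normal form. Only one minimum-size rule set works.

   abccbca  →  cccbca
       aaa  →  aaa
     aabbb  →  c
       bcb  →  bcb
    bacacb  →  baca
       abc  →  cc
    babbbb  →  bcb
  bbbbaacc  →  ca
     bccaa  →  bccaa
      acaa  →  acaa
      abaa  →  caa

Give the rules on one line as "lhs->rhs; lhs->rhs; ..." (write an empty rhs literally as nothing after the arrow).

  | abccbca => cccbca
  | aaa
  | aabbb => acbb => ab => c
  | bcb

ab->c; acb->a; acc->ba; bb->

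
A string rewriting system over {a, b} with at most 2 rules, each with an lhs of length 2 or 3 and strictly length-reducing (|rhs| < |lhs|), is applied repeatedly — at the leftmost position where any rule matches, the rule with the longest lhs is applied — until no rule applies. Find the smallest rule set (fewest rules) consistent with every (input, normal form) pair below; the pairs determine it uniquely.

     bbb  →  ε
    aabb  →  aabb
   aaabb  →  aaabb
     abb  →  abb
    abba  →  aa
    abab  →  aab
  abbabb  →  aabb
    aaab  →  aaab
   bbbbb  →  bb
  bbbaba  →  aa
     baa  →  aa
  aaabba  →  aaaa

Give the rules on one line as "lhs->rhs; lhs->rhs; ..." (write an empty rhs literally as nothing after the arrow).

  | bbb => ε
  | aabb
  | aaabb
  | abb

ba->a; bbb->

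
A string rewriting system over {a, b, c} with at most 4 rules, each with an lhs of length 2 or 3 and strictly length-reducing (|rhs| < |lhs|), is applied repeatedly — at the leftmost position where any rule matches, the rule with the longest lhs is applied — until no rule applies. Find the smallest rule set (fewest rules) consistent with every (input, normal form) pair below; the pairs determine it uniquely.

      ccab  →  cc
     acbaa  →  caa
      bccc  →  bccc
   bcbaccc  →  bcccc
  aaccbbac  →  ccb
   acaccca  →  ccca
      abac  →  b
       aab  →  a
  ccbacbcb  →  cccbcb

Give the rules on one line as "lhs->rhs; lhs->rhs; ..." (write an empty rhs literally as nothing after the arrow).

ab->; ac->b; bb->c

  | ccab => cc
  | acbaa => bbaa => caa
  | bccc
  | bcbaccc => bcbbcc => bcccc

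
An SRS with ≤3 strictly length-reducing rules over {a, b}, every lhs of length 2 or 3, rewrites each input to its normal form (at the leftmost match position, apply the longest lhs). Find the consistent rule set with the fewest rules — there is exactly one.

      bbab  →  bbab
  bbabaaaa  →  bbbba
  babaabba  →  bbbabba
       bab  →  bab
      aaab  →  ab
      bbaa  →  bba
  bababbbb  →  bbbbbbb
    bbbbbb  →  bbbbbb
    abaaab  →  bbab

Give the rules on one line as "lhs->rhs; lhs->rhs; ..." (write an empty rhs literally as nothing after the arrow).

  | bbab
  | bbabaaaa => bbbbaaa => bbbbaa => bbbba
  | babaabba => bbbabba
  | bab

aa->a; aba->bb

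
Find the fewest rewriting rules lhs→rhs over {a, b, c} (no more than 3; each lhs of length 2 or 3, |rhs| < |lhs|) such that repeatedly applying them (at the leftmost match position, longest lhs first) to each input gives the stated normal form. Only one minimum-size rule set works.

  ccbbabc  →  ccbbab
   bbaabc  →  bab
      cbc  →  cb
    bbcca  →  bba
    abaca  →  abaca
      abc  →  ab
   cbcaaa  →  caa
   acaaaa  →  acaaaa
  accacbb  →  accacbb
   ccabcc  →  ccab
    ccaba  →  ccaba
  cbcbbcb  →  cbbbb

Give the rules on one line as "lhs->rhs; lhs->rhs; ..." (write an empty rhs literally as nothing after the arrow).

baa->a; bc->b

  | ccbbabc => ccbbab
  | bbaabc => babc => bab
  | cbc => cb
  | bbcca => bbca => bba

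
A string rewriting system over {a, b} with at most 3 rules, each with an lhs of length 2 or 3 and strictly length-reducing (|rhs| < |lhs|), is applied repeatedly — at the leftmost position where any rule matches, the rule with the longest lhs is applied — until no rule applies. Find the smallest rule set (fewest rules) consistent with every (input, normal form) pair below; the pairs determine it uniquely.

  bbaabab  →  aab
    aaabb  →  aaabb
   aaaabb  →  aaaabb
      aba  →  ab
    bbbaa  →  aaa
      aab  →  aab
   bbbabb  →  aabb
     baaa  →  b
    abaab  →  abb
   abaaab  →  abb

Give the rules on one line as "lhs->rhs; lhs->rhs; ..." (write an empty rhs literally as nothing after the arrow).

ba->b; bbb->a

  | bbaabab => bbabab => bbbab => aab
  | aaabb
  | aaaabb
  | aba => ab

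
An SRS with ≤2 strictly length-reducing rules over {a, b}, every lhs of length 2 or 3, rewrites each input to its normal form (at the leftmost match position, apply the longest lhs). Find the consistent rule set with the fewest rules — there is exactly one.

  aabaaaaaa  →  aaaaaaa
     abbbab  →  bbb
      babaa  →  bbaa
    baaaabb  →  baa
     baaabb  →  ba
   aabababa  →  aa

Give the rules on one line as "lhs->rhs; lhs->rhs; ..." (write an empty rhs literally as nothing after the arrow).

ab->; bab->bb

  | aabaaaaaa => aaaaaaa
  | abbbab => bbab => bbb
  | babaa => bbaa
  | baaaabb => baaab => baa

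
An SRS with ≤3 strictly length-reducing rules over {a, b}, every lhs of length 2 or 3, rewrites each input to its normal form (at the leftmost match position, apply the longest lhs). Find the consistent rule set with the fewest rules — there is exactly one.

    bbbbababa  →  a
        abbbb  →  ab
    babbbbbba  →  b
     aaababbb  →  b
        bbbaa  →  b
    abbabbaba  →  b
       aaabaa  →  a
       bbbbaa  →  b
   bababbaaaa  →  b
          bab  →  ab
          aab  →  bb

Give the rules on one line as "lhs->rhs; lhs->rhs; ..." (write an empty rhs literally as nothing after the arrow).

aa->b; ba->a; bbb->

  | bbbbababa => bababa => ababa => aaba => bba => ba => a
  | abbbb => ab
  | babbbbbba => abbbbbba => abbba => aa => b
  | aaababbb => bababbb => ababbb => aabbb => bbbb => b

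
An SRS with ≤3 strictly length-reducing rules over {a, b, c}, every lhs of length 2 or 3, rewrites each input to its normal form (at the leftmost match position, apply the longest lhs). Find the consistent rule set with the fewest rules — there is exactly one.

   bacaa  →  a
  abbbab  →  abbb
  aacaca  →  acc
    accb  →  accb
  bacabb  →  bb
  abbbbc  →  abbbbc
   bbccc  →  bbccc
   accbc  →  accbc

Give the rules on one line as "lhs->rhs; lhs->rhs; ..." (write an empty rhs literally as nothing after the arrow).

aca->cc; ba->; ca->

  | bacaa => caa => a
  | abbbab => abbb
  | aacaca => accca => acc
  | accb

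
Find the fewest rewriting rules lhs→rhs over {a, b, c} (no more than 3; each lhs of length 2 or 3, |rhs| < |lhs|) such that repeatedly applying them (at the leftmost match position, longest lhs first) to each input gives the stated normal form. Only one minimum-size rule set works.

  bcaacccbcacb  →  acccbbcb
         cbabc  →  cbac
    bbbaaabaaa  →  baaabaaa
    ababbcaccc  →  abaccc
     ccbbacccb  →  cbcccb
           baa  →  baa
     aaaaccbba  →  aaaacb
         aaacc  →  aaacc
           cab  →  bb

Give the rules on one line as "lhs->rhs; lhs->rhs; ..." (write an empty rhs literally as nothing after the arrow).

  | bcaacccbcacb => bbacccbcacb => acccbcacb => acccbbcb
  | cbabc => cbac
  | bbbaaabaaa => baaabaaa
  | ababbcaccc => ababcaccc => abacaccc => ababccc => abaccc

bab->ba; bba->a; ca->b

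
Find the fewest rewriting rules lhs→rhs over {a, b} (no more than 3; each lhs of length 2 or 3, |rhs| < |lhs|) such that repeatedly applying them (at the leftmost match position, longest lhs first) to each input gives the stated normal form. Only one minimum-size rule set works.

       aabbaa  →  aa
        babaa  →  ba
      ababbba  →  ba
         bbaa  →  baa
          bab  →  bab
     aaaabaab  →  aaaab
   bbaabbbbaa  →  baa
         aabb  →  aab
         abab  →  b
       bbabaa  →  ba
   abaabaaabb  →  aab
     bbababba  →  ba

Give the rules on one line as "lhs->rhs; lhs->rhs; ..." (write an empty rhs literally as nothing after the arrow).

aba->; bb->b

  | aabbaa => aabaa => aa
  | babaa => ba
  | ababbba => bbba => bba => ba
  | bbaa => baa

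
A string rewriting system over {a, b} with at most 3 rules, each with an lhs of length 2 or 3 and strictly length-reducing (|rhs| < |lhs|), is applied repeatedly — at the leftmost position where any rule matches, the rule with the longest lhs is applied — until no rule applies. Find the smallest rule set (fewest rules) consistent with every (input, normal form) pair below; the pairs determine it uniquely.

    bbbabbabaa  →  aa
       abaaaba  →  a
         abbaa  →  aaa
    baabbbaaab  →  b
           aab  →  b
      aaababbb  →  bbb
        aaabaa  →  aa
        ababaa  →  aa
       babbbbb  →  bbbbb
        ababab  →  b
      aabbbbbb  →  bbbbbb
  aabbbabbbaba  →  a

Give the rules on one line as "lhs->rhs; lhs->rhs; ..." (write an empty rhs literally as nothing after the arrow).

  | bbbabbabaa => baabbabaa => aabbabaa => abbabaa => bbabaa => aabaa => abaa => baa => aa
  | abaaaba => baaaba => aaaba => aaba => aba => ba => a
  | abbaa => bbaa => aaa
  | baabbbaaab => aabbbaaab => abbbaaab => bbbaaab => baaaab => aaaab => aaab => aab => ab => b

ab->b; ba->a; bba->aa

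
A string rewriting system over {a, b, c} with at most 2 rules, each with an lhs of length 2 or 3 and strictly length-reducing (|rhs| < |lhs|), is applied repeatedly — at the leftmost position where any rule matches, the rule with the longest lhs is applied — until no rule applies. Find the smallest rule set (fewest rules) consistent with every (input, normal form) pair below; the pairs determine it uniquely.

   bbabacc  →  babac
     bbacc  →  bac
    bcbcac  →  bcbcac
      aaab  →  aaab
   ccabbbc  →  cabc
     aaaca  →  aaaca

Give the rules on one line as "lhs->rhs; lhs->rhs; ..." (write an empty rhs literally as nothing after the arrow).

bb->b; cc->c

  | bbabacc => babacc => babac
  | bbacc => bacc => bac
  | bcbcac
  | aaab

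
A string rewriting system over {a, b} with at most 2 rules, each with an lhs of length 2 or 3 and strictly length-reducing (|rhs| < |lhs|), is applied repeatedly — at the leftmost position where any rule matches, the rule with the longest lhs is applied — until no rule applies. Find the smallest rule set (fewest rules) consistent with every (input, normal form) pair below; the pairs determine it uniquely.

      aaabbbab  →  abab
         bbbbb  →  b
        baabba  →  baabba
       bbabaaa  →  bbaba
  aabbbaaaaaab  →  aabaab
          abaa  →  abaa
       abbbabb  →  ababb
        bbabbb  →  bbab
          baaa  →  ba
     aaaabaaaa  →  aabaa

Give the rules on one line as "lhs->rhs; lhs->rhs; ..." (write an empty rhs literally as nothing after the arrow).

aaa->a; bbb->b

  | aaabbbab => abbbab => abab
  | bbbbb => bbb => b
  | baabba
  | bbabaaa => bbaba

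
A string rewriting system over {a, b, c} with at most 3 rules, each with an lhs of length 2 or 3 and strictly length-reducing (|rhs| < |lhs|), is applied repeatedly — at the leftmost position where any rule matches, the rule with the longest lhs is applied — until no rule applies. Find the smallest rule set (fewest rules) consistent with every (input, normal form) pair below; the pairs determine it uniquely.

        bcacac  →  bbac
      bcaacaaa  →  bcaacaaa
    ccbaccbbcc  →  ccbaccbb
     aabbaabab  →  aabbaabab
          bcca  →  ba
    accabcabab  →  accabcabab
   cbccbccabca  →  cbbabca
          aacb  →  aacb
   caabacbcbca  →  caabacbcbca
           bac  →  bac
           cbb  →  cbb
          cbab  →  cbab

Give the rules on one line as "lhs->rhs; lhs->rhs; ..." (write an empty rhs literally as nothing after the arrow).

bcc->b; cac->b

  | bcacac => bbac
  | bcaacaaa
  | ccbaccbbcc => ccbaccbb
  | aabbaabab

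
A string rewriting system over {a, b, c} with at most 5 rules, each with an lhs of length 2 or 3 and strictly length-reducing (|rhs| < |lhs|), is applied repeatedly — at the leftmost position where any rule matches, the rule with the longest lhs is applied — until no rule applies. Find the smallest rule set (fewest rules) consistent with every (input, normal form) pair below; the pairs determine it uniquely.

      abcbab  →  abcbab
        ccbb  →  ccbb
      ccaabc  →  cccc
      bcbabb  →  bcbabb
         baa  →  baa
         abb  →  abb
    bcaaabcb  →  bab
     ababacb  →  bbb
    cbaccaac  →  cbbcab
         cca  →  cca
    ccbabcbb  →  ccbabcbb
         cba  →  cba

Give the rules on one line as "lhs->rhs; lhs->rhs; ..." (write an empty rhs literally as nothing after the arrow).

  | abcbab
  | ccbb
  | ccaabc => cccc
  | bcbabb

aab->c; aba->; ac->b; cbc->a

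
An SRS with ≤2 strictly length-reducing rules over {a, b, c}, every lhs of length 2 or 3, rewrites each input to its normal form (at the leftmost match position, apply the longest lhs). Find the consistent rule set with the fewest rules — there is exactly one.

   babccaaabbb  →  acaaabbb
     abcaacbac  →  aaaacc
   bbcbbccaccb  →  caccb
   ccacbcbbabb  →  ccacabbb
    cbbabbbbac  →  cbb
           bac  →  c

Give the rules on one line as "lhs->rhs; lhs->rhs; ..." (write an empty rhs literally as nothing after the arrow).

ba->; bc->a

  | babccaaabbb => bccaaabbb => acaaabbb
  | abcaacbac => aaaacbac => aaaacc
  | bbcbbccaccb => babbccaccb => bbccaccb => bacaccb => caccb
  | ccacbcbbabb => ccacabbabb => ccacabbb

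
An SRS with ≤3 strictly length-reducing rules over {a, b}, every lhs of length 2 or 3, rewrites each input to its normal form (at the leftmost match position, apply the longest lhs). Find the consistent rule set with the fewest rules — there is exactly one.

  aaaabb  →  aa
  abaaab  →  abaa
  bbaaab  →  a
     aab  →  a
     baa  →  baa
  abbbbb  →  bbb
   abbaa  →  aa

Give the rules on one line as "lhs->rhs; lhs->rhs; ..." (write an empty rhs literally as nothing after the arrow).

  | aaaabb => aaab => aa
  | abaaab => abaa
  | bbaaab => aab => a
  | aab => a

aab->a; abb->; bba->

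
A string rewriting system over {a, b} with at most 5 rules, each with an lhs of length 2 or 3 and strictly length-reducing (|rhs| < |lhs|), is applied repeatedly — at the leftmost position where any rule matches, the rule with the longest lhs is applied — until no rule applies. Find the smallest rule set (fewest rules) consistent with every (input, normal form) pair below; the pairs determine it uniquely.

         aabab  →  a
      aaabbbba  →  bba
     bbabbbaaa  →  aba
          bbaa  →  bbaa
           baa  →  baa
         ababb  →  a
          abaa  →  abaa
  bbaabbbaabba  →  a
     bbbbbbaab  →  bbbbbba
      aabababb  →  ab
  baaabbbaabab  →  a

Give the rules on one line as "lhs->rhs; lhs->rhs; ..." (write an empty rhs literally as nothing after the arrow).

  | aabab => aab => a
  | aaabbbba => abbbba => bba
  | bbabbbaaa => babbaaa => abaaa => aba
  | bbaa

aaa->a; aab->a; abb->; bab->a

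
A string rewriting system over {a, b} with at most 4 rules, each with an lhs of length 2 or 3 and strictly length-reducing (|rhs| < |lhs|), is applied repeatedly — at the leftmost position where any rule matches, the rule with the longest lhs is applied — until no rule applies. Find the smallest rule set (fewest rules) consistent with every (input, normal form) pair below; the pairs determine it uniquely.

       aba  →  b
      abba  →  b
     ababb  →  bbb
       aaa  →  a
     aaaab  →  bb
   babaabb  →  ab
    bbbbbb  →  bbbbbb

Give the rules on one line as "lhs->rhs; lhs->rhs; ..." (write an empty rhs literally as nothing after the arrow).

  | aba => aa => b
  | abba => aba => aa => b
  | ababb => aabb => bbb
  | aaa => ba => a

aa->b; abb->ab; ba->a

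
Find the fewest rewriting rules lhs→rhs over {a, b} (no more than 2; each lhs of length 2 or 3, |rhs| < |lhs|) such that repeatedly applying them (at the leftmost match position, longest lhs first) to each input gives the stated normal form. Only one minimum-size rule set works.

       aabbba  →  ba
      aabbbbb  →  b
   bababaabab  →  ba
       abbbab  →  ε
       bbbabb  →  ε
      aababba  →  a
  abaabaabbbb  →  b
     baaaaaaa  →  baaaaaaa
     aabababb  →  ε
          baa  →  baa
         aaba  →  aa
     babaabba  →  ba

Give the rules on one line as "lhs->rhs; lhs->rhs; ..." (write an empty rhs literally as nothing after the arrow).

  | aabbba => abba => ba
  | aabbbbb => abbbb => bbb => b
  | bababaabab => babaabab => baabab => baab => ba
  | abbbab => bbab => ab => ε

ab->; bb->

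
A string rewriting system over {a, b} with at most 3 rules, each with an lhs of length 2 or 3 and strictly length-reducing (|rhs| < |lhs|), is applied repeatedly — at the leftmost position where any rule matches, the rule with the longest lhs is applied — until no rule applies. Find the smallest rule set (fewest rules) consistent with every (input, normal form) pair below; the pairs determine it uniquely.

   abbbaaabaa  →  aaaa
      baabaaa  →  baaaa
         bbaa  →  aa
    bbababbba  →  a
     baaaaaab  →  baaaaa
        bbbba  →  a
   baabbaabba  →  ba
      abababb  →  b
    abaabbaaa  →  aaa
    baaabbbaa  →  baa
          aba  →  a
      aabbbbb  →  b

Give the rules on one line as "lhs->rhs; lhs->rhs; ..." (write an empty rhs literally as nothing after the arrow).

ab->; bb->

  | abbbaaabaa => bbaaabaa => aaabaa => aaaa
  | baabaaa => baaaa
  | bbaa => aa
  | bbababbba => ababbba => abbba => bba => a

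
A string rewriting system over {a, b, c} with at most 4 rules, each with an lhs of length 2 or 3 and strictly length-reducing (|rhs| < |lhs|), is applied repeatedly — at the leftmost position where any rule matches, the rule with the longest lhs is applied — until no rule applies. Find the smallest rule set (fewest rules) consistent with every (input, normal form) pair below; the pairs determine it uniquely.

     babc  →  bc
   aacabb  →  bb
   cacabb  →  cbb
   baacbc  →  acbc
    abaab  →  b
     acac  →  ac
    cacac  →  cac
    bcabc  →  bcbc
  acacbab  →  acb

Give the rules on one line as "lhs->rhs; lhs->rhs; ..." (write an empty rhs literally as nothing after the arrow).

  | babc => bc
  | aacabb => aabb => abb => bb
  | cacabb => cabb => cbb
  | baacbc => acbc

ab->b; aca->a; ba->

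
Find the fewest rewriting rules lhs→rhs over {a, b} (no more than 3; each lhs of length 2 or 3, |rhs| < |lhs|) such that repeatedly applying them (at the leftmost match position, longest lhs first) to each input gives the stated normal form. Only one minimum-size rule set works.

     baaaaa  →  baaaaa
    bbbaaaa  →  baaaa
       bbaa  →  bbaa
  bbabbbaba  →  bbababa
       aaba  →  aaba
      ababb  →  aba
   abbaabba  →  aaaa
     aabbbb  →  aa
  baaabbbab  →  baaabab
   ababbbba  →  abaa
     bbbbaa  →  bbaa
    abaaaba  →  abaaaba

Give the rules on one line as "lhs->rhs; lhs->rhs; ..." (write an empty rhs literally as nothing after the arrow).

abb->a; bbb->b

  | baaaaa
  | bbbaaaa => baaaa
  | bbaa
  | bbabbbaba => bbababa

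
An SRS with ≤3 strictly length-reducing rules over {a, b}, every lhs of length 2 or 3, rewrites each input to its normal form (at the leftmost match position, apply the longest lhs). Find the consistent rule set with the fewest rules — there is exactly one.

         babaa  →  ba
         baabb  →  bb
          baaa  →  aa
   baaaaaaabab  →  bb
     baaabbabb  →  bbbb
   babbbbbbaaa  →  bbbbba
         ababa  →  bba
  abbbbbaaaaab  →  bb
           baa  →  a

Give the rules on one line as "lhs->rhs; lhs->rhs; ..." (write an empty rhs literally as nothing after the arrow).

ab->b; baa->a

  | babaa => bbaa => ba
  | baabb => abb => bb
  | baaa => aa
  | baaaaaaabab => aaaaaabab => aaaaabab => aaaabab => aaabab => aabab => abab => bab => bb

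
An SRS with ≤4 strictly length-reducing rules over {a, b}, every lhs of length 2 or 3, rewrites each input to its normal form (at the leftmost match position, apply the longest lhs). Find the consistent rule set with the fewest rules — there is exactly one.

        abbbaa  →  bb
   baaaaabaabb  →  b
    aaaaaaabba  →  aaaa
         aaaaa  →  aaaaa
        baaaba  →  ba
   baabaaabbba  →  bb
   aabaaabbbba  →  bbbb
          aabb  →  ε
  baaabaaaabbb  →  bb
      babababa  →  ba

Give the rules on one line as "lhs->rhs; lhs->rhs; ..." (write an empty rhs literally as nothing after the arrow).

  | abbbaa => bbaa => bba => bb
  | baaaaabaabb => baaaababb => baaabbb => baabb => bab => b
  | aaaaaaabba => aaaaaaba => aaaaab => aaaa
  | aaaaa

ab->; aba->b; bab->b; bba->bb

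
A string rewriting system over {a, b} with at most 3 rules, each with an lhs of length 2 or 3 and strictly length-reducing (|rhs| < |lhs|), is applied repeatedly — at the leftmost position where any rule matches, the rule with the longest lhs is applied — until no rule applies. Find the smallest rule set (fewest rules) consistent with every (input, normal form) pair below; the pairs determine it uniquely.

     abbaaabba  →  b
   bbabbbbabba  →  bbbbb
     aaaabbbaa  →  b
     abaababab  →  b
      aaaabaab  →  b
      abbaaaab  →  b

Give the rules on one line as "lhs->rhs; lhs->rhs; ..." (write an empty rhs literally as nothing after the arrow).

  | abbaaabba => bbaaabba => baabba => abba => bba => b
  | bbabbbbabba => bbbbbabba => bbbbbba => bbbbb
  | aaaabbbaa => aaabbbaa => aabbbaa => abbbaa => bbbaa => bba => b
  | abaababab => baababab => ababab => babab => bab => b

ab->b; ba->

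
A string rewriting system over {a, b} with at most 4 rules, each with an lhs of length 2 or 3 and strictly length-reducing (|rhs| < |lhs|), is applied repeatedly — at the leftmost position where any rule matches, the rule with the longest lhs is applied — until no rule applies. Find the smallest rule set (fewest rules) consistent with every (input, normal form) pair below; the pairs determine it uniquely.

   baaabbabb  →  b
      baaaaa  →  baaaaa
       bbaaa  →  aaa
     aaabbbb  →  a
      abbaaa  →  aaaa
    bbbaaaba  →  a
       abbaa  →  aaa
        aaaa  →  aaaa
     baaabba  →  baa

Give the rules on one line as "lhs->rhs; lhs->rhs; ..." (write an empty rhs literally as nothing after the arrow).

  | baaabbabb => babbabb => baabb => bbb => b
  | baaaaa
  | bbaaa => aaa
  | aaabbbb => abbbb => abb => a

aab->b; aba->ba; bb->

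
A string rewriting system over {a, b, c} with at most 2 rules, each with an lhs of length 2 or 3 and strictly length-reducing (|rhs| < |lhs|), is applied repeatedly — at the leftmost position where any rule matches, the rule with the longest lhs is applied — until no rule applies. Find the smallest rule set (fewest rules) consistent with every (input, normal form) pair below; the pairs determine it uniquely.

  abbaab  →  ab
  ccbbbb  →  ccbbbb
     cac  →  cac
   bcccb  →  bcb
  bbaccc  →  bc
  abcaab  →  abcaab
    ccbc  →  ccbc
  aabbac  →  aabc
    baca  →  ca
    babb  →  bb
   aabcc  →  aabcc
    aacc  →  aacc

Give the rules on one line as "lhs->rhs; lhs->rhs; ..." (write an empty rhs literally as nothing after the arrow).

ba->; ccc->c

  | abbaab => abab => ab
  | ccbbbb
  | cac
  | bcccb => bcb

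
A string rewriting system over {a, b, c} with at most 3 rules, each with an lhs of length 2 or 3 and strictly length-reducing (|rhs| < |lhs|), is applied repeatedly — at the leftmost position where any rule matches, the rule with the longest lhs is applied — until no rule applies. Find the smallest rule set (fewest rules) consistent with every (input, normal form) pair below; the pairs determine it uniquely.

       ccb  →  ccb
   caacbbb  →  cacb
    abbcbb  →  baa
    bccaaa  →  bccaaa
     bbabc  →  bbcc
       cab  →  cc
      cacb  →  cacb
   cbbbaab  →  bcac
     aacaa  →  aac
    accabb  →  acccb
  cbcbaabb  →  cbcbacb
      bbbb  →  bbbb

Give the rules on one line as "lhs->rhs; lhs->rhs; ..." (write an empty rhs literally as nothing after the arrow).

ab->c; aca->ac; cbb->ba

  | ccb
  | caacbbb => caabab => cacab => cacb
  | abbcbb => cbcbb => cbba => baa
  | bccaaa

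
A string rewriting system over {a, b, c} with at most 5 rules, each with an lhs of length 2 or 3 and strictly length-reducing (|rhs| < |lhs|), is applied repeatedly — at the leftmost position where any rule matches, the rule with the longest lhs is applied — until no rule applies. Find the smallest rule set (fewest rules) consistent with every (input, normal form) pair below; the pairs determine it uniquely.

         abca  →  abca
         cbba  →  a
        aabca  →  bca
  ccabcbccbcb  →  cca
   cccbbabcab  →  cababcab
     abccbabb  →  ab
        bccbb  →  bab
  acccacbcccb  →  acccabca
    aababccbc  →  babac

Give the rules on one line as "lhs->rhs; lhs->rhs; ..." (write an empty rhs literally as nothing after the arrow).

  | abca
  | cbba => bba => a
  | aabca => cbca => bca
  | ccabcbccbcb => ccabbccbcb => ccaccbcb => ccaacb => ccccb => cca

aa->c; bb->; cb->b; ccb->a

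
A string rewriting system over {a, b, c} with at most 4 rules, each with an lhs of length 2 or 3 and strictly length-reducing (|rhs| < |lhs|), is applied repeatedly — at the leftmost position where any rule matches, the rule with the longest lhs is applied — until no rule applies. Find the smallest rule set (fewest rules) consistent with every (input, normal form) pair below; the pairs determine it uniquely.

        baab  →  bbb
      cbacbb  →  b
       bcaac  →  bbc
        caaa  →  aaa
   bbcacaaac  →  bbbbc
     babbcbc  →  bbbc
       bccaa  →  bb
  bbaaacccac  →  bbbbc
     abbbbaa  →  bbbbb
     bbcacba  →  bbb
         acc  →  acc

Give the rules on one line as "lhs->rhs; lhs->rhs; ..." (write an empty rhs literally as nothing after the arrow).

ab->b; baa->bb; ca->a; cb->

  | baab => bbb
  | cbacbb => acbb => ab => b
  | bcaac => baac => bbc
  | caaa => aaa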